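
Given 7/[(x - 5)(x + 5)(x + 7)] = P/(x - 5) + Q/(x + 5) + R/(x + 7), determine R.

Cover-up at x = -7: R = 7/[(-7 - 5)(-7 + 5)] = 7/[(-12)(-2)] = 7/24


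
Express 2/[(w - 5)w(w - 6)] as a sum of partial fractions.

Using cover-up method: A = -2/5, B = 1/15, C = 1/3
Result: (-2/5)/(w - 5) + (1/15)/w + (1/3)/(w - 6)


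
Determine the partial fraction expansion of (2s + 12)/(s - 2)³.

(2s + 12) = A(s - 2)² + B(s - 2) + C. At s = 2: C = 2·2 + 12 = 16. Coefficients: A = 0, B = 2
Result: 2/(s - 2)² + 16/(s - 2)³


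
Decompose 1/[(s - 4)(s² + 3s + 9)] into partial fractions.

Cover-up at s = 4: P = 1/(4² + 3·4 + 9) = 1/37. Then Q = -P = -1/37, R = -P·(3 + 4) = -7/37
Result: (1/37)/(s - 4) - ((1/37)s + 7/37)/(s² + 3s + 9)


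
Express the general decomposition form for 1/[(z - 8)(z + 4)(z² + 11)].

Two linear + quadratic: P/(z - 8) + Q/(z + 4) + (Rz + S)/(z² + 11)


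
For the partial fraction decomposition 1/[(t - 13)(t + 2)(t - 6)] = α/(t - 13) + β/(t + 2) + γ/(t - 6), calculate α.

Cover-up at t = 13: α = 1/[(13 + 2)(13 - 6)] = 1/[(15)(7)] = 1/105


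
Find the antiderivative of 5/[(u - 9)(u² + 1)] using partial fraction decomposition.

Cover-up at u=9: P = 5/(9²+1) = 5/82. Coeff matching: Q = -5/82, R = -45/82. Decomposition: (5/82)/(u - 9) - ((5/82)u + 45/82)/(u² + 1). Integrate: linear → ln, quadratic → (1/2)ln + arctan: (5/82) ln|(u - 9)| - (5/164) ln(u² + 1) - (45/82) arctan(u) + C


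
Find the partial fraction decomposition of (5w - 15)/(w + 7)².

(5w - 15) = α(w + 7) + β. At w = -7: β = 5·(-7) - 15 = -50. Coeff of w: α = 5
Result: 5/(w + 7) - 50/(w + 7)²


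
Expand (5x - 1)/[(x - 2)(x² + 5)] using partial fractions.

At x=2: α = (5·2 - 1)/(2² + 5) = 1. β = -α = -1, γ = 5 - 2·α = 3
Result: 1/(x - 2) - (x - 3)/(x² + 5)


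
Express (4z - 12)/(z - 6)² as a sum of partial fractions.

(4z - 12) = P(z - 6) + Q. At z = 6: Q = 4·6 - 12 = 12. Coeff of z: P = 4
Result: 4/(z - 6) + 12/(z - 6)²


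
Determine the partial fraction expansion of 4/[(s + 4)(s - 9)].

4/(s + 4)(s - 9) = A/(s + 4) + B/(s - 9). A = 4/(-4 - 9) = -4/13, B = 4/(9 + 4) = 4/13
Result: (-4/13)/(s + 4) + (4/13)/(s - 9)


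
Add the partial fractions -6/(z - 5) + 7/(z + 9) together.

Common denominator (z - 5)(z + 9). Numerator: -6(z + 9) + 7(z - 5) = (-6z - 54) + (7z - 35) = z - 89
Result: (z - 89)/[(z - 5)(z + 9)]


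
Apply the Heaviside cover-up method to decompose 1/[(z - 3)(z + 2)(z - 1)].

Cover (z - 3), z=3: A = 1/[(3 + 2)(3 - 1)] = 1/10. Cover (z + 2), z=-2: B = 1/[(-2 - 3)(-2 - 1)] = 1/15. Cover (z - 1), z=1: C = 1/[(1 - 3)(1 + 2)] = -1/6.
Result: (1/10)/(z - 3) + (1/15)/(z + 2) - (1/6)/(z - 1)


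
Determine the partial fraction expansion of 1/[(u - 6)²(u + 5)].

Cover-up at u=-5: γ = 1/(-5 - 6)² = 1/121. Cover-up at u=6: β = 1/(6 + 5) = 1/11. Comparing u² coeff: α = -γ = -1/121
Result: (-1/121)/(u - 6) + (1/11)/(u - 6)² + (1/121)/(u + 5)


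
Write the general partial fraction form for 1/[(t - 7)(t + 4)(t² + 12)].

Two linear + quadratic: α/(t - 7) + β/(t + 4) + (γt + δ)/(t² + 12)


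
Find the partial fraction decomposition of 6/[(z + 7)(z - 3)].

6/(z + 7)(z - 3) = α/(z + 7) + β/(z - 3). α = 6/(-7 - 3) = -3/5, β = 6/(3 + 7) = 3/5
Result: (-3/5)/(z + 7) + (3/5)/(z - 3)


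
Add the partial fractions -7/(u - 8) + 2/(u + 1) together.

Common denominator (u - 8)(u + 1). Numerator: -7(u + 1) + 2(u - 8) = (-7u - 7) + (2u - 16) = -5u - 23
Result: (-5u - 23)/[(u - 8)(u + 1)]


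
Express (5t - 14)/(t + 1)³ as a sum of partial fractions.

(5t - 14) = α(t + 1)² + β(t + 1) + γ. At t = -1: γ = 5·(-1) - 14 = -19. Coefficients: α = 0, β = 5
Result: 5/(t + 1)² - 19/(t + 1)³


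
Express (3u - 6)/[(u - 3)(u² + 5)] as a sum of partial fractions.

At u=3: α = (3·3 - 6)/(3² + 5) = 3/14. β = -α = -3/14, γ = 3 - 3·α = 33/14
Result: (3/14)/(u - 3) - ((3/14)u - 33/14)/(u² + 5)


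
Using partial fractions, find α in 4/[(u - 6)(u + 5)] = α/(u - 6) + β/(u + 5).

Cover-up at u = 6: α = 4/(6 + 5) = 4/11


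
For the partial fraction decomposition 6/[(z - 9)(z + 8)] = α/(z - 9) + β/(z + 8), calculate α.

Cover-up at z = 9: α = 6/(9 + 8) = 6/17


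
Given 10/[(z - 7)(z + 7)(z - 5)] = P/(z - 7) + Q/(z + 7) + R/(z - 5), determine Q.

Cover-up at z = -7: Q = 10/[(-7 - 7)(-7 - 5)] = 10/[(-14)(-12)] = 10/168 = 5/84


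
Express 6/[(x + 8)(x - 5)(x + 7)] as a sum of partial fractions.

Using cover-up method: α = 6/13, β = 1/26, γ = -1/2
Result: (6/13)/(x + 8) + (1/26)/(x - 5) - (1/2)/(x + 7)


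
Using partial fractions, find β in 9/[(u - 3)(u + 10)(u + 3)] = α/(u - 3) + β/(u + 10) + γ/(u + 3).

Cover-up at u = -10: β = 9/[(-10 - 3)(-10 + 3)] = 9/[(-13)(-7)] = 9/91


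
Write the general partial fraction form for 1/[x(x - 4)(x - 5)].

Three distinct linear factors: α/x + β/(x - 4) + γ/(x - 5)


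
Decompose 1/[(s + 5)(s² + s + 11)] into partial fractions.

Cover-up at s = -5: α = 1/((-5)² + 1·(-5) + 11) = 1/31. Then β = -α = -1/31, γ = -α·(1 - 5) = 4/31
Result: (1/31)/(s + 5) - ((1/31)s - 4/31)/(s² + s + 11)


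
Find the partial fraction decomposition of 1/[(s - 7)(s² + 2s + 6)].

Cover-up at s = 7: P = 1/(7² + 2·7 + 6) = 1/69. Then Q = -P = -1/69, R = -P·(2 + 7) = -3/23
Result: (1/69)/(s - 7) - ((1/69)s + 3/23)/(s² + 2s + 6)


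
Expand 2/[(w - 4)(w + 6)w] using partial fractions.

Using cover-up method: α = 1/20, β = 1/30, γ = -1/12
Result: (1/20)/(w - 4) + (1/30)/(w + 6) - (1/12)/w


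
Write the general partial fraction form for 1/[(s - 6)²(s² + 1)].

Repeated linear + quadratic: α/(s - 6) + β/(s - 6)² + (γs + δ)/(s² + 1)


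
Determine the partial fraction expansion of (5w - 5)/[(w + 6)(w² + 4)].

At w=-6: α = (5·(-6) - 5)/((-6)² + 4) = -7/8. β = -α = 7/8, γ = 5 - (-6)·α = -1/4
Result: (-7/8)/(w + 6) + ((7/8)w - 1/4)/(w² + 4)


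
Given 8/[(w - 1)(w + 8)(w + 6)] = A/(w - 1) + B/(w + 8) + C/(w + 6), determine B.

Cover-up at w = -8: B = 8/[(-8 - 1)(-8 + 6)] = 8/[(-9)(-2)] = 8/18 = 4/9


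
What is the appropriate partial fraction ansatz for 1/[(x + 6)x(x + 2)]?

Three distinct linear factors: A/(x + 6) + B/x + C/(x + 2)


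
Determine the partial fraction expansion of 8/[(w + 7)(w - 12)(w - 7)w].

Using Heaviside cover-up: (-4/931)/(w + 7) + (2/285)/(w - 12) - (4/245)/(w - 7) + (2/147)/w


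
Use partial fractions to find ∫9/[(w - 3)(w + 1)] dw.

Decompose: 9/[(w - 3)(w + 1)] = (9/4)/(w - 3) - (9/4)/(w + 1). Integrate each term: (9/4) ln|(w - 3)| - (9/4) ln|(w + 1)| + C


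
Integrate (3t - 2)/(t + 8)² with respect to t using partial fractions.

Decompose: A = 3, B = 3·(-8) - 2 = -26, so (3t - 2)/(t + 8)² = 3/(t + 8) - 26/(t + 8)². Integrate: ∫ A/(t + 8) dt = 3 ln|(t + 8)|; ∫ B/(t + 8)² dt = 26/(t + 8). Sum: 3 ln|(t + 8)| + 26/(t + 8) + C


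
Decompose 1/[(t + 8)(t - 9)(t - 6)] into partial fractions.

Using cover-up method: α = 1/238, β = 1/51, γ = -1/42
Result: (1/238)/(t + 8) + (1/51)/(t - 9) - (1/42)/(t - 6)


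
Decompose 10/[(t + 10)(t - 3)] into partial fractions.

10/(t + 10)(t - 3) = A/(t + 10) + B/(t - 3). A = 10/(-10 - 3) = -10/13, B = 10/(3 + 10) = 10/13
Result: (-10/13)/(t + 10) + (10/13)/(t - 3)


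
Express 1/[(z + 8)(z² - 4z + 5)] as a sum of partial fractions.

Cover-up at z = -8: α = 1/((-8)² - 4·(-8) + 5) = 1/101. Then β = -α = -1/101, γ = -α·(-4 - 8) = 12/101
Result: (1/101)/(z + 8) - ((1/101)z - 12/101)/(z² - 4z + 5)


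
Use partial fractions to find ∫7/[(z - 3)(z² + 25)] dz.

Cover-up at z=3: A = 7/(3²+25) = 7/34. Coeff matching: B = -7/34, C = -21/34. Decomposition: (7/34)/(z - 3) - ((7/34)z + 21/34)/(z² + 25). Integrate: linear → ln, quadratic → (1/2)ln + arctan: (7/34) ln|(z - 3)| - (7/68) ln(z² + 25) - (21/170) arctan(z/5) + C


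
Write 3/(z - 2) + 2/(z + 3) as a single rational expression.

Common denominator (z - 2)(z + 3). Numerator: 3(z + 3) + 2(z - 2) = (3z + 9) + (2z - 4) = 5z + 5
Result: (5z + 5)/[(z - 2)(z + 3)]


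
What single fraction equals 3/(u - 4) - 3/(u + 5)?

Common denominator (u - 4)(u + 5). Numerator: 3(u + 5) - 3(u - 4) = (3u + 15) - (3u - 12) = 27
Result: (27)/[(u - 4)(u + 5)]


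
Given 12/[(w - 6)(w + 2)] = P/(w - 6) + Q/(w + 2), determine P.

Cover-up at w = 6: P = 12/(6 + 2) = 12/8 = 3/2


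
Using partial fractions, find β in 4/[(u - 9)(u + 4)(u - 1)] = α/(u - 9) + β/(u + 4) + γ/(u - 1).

Cover-up at u = -4: β = 4/[(-4 - 9)(-4 - 1)] = 4/[(-13)(-5)] = 4/65


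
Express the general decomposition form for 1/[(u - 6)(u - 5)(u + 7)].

Three distinct linear factors: A/(u - 6) + B/(u - 5) + C/(u + 7)


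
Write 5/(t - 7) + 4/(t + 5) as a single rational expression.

Common denominator (t - 7)(t + 5). Numerator: 5(t + 5) + 4(t - 7) = (5t + 25) + (4t - 28) = 9t - 3
Result: (9t - 3)/[(t - 7)(t + 5)]


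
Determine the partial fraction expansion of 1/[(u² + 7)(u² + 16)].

Coefficient matching gives A = C = 0, B = 1/(16-7) = 1/9, D = -B = -1/9
Result: (1/9)/(u² + 7) - (1/9)/(u² + 16)


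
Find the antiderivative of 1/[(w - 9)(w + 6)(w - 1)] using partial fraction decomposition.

Cover-up: α = 1/120, β = 1/105, γ = -1/56. Decomposition: (1/120)/(w - 9) + (1/105)/(w + 6) - (1/56)/(w - 1). Integrate each term: (1/120) ln|(w - 9)| + (1/105) ln|(w + 6)| - (1/56) ln|(w - 1)| + C


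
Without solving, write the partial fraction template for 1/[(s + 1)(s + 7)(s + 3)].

Three distinct linear factors: P/(s + 1) + Q/(s + 7) + R/(s + 3)


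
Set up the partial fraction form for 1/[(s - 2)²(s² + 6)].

Repeated linear + quadratic: A/(s - 2) + B/(s - 2)² + (Cs + D)/(s² + 6)


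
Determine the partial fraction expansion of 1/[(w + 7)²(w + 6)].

Cover-up at w=-6: R = 1/(-6 + 7)² = 1. Cover-up at w=-7: Q = 1/(-7 + 6) = -1. Comparing w² coeff: P = -R = -1
Result: -1/(w + 7) - 1/(w + 7)² + 1/(w + 6)


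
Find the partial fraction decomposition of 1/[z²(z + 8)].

Cover-up at z=-8: γ = 1/(-8 - 0)² = 1/64. Cover-up at z=0: β = 1/(0 + 8) = 1/8. Comparing z² coeff: α = -γ = -1/64
Result: (-1/64)/z + (1/8)/z² + (1/64)/(z + 8)


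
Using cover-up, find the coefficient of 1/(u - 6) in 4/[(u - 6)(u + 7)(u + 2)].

Cover (u - 6), set u=6: 4/[(6 + 7)(6 + 2)] = 1/26


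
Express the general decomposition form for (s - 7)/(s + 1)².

Repeated linear factor: α/(s + 1) + β/(s + 1)²


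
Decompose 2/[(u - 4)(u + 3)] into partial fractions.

2/(u - 4)(u + 3) = α/(u - 4) + β/(u + 3). α = 2/(4 + 3) = 2/7, β = 2/(-3 - 4) = -2/7
Result: (2/7)/(u - 4) - (2/7)/(u + 3)


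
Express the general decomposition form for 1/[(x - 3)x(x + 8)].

Three distinct linear factors: P/(x - 3) + Q/x + R/(x + 8)


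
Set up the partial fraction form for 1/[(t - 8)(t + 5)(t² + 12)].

Two linear + quadratic: P/(t - 8) + Q/(t + 5) + (Rt + S)/(t² + 12)


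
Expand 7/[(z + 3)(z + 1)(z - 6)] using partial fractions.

Using cover-up method: A = 7/18, B = -1/2, C = 1/9
Result: (7/18)/(z + 3) - (1/2)/(z + 1) + (1/9)/(z - 6)


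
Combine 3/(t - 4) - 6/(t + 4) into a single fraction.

Common denominator (t - 4)(t + 4). Numerator: 3(t + 4) - 6(t - 4) = (3t + 12) - (6t - 24) = -3t + 36
Result: (-3t + 36)/[(t - 4)(t + 4)]


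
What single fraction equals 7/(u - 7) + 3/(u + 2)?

Common denominator (u - 7)(u + 2). Numerator: 7(u + 2) + 3(u - 7) = (7u + 14) + (3u - 21) = 10u - 7
Result: (10u - 7)/[(u - 7)(u + 2)]


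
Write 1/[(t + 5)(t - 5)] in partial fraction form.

1/(t + 5)(t - 5) = A/(t + 5) + B/(t - 5). A = 1/(-5 - 5) = -1/10, B = 1/(5 + 5) = 1/10
Result: (-1/10)/(t + 5) + (1/10)/(t - 5)


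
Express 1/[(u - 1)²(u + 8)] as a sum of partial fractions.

Cover-up at u=-8: R = 1/(-8 - 1)² = 1/81. Cover-up at u=1: Q = 1/(1 + 8) = 1/9. Comparing u² coeff: P = -R = -1/81
Result: (-1/81)/(u - 1) + (1/9)/(u - 1)² + (1/81)/(u + 8)


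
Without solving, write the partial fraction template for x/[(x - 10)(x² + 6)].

Linear + irreducible quadratic: A/(x - 10) + (Bx + C)/(x² + 6)


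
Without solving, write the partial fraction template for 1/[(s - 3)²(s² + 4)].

Repeated linear + quadratic: A/(s - 3) + B/(s - 3)² + (Cs + D)/(s² + 4)


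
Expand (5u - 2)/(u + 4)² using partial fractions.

(5u - 2) = α(u + 4) + β. At u = -4: β = 5·(-4) - 2 = -22. Coeff of u: α = 5
Result: 5/(u + 4) - 22/(u + 4)²


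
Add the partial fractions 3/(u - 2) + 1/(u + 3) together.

Common denominator (u - 2)(u + 3). Numerator: 3(u + 3) + 1(u - 2) = (3u + 9) + (u - 2) = 4u + 7
Result: (4u + 7)/[(u - 2)(u + 3)]


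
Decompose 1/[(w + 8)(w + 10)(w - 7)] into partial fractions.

Using cover-up method: A = -1/30, B = 1/34, C = 1/255
Result: (-1/30)/(w + 8) + (1/34)/(w + 10) + (1/255)/(w - 7)


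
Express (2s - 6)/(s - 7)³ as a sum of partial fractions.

(2s - 6) = A(s - 7)² + B(s - 7) + C. At s = 7: C = 2·7 - 6 = 8. Coefficients: A = 0, B = 2
Result: 2/(s - 7)² + 8/(s - 7)³


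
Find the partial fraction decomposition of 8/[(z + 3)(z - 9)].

8/(z + 3)(z - 9) = A/(z + 3) + B/(z - 9). A = 8/(-3 - 9) = -2/3, B = 8/(9 + 3) = 2/3
Result: (-2/3)/(z + 3) + (2/3)/(z - 9)


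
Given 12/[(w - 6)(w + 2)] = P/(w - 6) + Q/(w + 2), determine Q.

Cover-up at w = -2: Q = 12/(-2 - 6) = -12/8 = -3/2


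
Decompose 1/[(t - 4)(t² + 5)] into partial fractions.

Cover-up at t = 4: P = 1/(4² + 5) = 1/21. Then Q = -P = -1/21, R = -P·(0 + 4) = -4/21
Result: (1/21)/(t - 4) - ((1/21)t + 4/21)/(t² + 5)


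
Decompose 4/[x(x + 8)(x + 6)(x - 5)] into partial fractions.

Using Heaviside cover-up: (-1/60)/x - (1/52)/(x + 8) + (1/33)/(x + 6) + (4/715)/(x - 5)


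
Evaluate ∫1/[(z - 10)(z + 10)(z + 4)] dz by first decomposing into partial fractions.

Cover-up: α = 1/280, β = 1/120, γ = -1/84. Decomposition: (1/280)/(z - 10) + (1/120)/(z + 10) - (1/84)/(z + 4). Integrate each term: (1/280) ln|(z - 10)| + (1/120) ln|(z + 10)| - (1/84) ln|(z + 4)| + C


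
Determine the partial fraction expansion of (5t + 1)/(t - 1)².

(5t + 1) = α(t - 1) + β. At t = 1: β = 5·1 + 1 = 6. Coeff of t: α = 5
Result: 5/(t - 1) + 6/(t - 1)²


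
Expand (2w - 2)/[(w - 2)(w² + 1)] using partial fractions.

At w=2: A = (2·2 - 2)/(2² + 1) = 2/5. B = -A = -2/5, C = 2 - 2·A = 6/5
Result: (2/5)/(w - 2) - ((2/5)w - 6/5)/(w² + 1)


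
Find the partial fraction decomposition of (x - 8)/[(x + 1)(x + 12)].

At x=-1: α = (1·(-1) - 8)/(-1 + 12) = -9/11. At x=-12: β = (1·(-12) - 8)/(-12 + 1) = 20/11
Result: (-9/11)/(x + 1) + (20/11)/(x + 12)


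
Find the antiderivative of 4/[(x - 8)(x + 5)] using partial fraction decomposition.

Decompose: 4/[(x - 8)(x + 5)] = (4/13)/(x - 8) - (4/13)/(x + 5). Integrate each term: (4/13) ln|(x - 8)| - (4/13) ln|(x + 5)| + C


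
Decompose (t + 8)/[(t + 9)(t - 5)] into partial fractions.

At t=-9: A = (1·(-9) + 8)/(-9 - 5) = 1/14. At t=5: B = (1·5 + 8)/(5 + 9) = 13/14
Result: (1/14)/(t + 9) + (13/14)/(t - 5)


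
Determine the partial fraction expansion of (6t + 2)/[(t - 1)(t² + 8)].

At t=1: α = (6·1 + 2)/(1² + 8) = 8/9. β = -α = -8/9, γ = 6 - 1·α = 46/9
Result: (8/9)/(t - 1) - ((8/9)t - 46/9)/(t² + 8)


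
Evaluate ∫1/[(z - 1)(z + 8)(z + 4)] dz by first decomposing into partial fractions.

Cover-up: P = 1/45, Q = 1/36, R = -1/20. Decomposition: (1/45)/(z - 1) + (1/36)/(z + 8) - (1/20)/(z + 4). Integrate each term: (1/45) ln|(z - 1)| + (1/36) ln|(z + 8)| - (1/20) ln|(z + 4)| + C


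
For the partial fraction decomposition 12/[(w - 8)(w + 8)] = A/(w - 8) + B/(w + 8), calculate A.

Cover-up at w = 8: A = 12/(8 + 8) = 12/16 = 3/4


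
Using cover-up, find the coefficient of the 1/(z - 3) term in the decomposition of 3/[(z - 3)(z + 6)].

Cover (z - 3), set z=3: 3/((z + 6) at z=3) = 3/(9) = 1/3


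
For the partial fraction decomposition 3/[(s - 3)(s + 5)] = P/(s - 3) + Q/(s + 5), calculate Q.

Cover-up at s = -5: Q = 3/(-5 - 3) = -3/8


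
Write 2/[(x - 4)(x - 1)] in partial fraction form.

2/(x - 4)(x - 1) = A/(x - 4) + B/(x - 1). A = 2/(4 - 1) = 2/3, B = 2/(1 - 4) = -2/3
Result: (2/3)/(x - 4) - (2/3)/(x - 1)


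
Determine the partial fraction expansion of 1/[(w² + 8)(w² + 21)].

Coefficient matching gives A = C = 0, B = 1/(21-8) = 1/13, D = -B = -1/13
Result: (1/13)/(w² + 8) - (1/13)/(w² + 21)


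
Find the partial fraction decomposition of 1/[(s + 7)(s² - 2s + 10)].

Cover-up at s = -7: A = 1/((-7)² - 2·(-7) + 10) = 1/73. Then B = -A = -1/73, C = -A·(-2 - 7) = 9/73
Result: (1/73)/(s + 7) - ((1/73)s - 9/73)/(s² - 2s + 10)


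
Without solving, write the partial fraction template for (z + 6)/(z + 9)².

Repeated linear factor: A/(z + 9) + B/(z + 9)²


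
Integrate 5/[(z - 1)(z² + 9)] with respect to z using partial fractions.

Cover-up at z=1: P = 5/(1²+9) = 1/2. Coeff matching: Q = -1/2, R = -1/2. Decomposition: (1/2)/(z - 1) - ((1/2)z + 1/2)/(z² + 9). Integrate: linear → ln, quadratic → (1/2)ln + arctan: (1/2) ln|(z - 1)| - (1/4) ln(z² + 9) - (1/6) arctan(z/3) + C


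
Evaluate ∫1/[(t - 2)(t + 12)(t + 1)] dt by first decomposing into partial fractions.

Cover-up: P = 1/42, Q = 1/154, R = -1/33. Decomposition: (1/42)/(t - 2) + (1/154)/(t + 12) - (1/33)/(t + 1). Integrate each term: (1/42) ln|(t - 2)| + (1/154) ln|(t + 12)| - (1/33) ln|(t + 1)| + C


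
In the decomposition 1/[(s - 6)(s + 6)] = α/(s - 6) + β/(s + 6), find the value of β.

Cover-up at s = -6: β = 1/(-6 - 6) = -1/12


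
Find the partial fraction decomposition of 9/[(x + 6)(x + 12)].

9/(x + 6)(x + 12) = α/(x + 6) + β/(x + 12). α = 9/(-6 + 12) = 3/2, β = 9/(-12 + 6) = -3/2
Result: (3/2)/(x + 6) - (3/2)/(x + 12)


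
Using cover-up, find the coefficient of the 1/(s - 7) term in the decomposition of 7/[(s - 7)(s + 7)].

Cover (s - 7), set s=7: 7/((s + 7) at s=7) = 7/(14) = 1/2


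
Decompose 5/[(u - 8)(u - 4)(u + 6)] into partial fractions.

Using cover-up method: α = 5/56, β = -1/8, γ = 1/28
Result: (5/56)/(u - 8) - (1/8)/(u - 4) + (1/28)/(u + 6)


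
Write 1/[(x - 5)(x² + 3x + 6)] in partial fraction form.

Cover-up at x = 5: α = 1/(5² + 3·5 + 6) = 1/46. Then β = -α = -1/46, γ = -α·(3 + 5) = -4/23
Result: (1/46)/(x - 5) - ((1/46)x + 4/23)/(x² + 3x + 6)


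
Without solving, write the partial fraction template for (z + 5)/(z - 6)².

Repeated linear factor: α/(z - 6) + β/(z - 6)²


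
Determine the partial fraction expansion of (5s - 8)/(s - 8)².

(5s - 8) = A(s - 8) + B. At s = 8: B = 5·8 - 8 = 32. Coeff of s: A = 5
Result: 5/(s - 8) + 32/(s - 8)²


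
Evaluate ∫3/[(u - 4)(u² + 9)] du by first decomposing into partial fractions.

Cover-up at u=4: A = 3/(4²+9) = 3/25. Coeff matching: B = -3/25, C = -12/25. Decomposition: (3/25)/(u - 4) - ((3/25)u + 12/25)/(u² + 9). Integrate: linear → ln, quadratic → (1/2)ln + arctan: (3/25) ln|(u - 4)| - (3/50) ln(u² + 9) - (4/25) arctan(u/3) + C


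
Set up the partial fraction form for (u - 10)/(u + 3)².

Repeated linear factor: A/(u + 3) + B/(u + 3)²


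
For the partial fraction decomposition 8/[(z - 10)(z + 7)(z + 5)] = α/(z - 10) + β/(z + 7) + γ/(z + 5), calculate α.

Cover-up at z = 10: α = 8/[(10 + 7)(10 + 5)] = 8/[(17)(15)] = 8/255


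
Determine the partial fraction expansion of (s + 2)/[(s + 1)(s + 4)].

At s=-1: A = (1·(-1) + 2)/(-1 + 4) = 1/3. At s=-4: B = (1·(-4) + 2)/(-4 + 1) = 2/3
Result: (1/3)/(s + 1) + (2/3)/(s + 4)


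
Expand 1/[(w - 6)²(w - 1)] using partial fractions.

Cover-up at w=1: γ = 1/(1 - 6)² = 1/25. Cover-up at w=6: β = 1/(6 - 1) = 1/5. Comparing w² coeff: α = -γ = -1/25
Result: (-1/25)/(w - 6) + (1/5)/(w - 6)² + (1/25)/(w - 1)


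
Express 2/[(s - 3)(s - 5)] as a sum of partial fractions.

2/(s - 3)(s - 5) = α/(s - 3) + β/(s - 5). α = 2/(3 - 5) = -1, β = 2/(5 - 3) = 1
Result: -1/(s - 3) + 1/(s - 5)


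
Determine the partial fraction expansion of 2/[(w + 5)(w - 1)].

2/(w + 5)(w - 1) = A/(w + 5) + B/(w - 1). A = 2/(-5 - 1) = -1/3, B = 2/(1 + 5) = 1/3
Result: (-1/3)/(w + 5) + (1/3)/(w - 1)


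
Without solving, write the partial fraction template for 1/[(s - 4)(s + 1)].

Distinct linear factors: α/(s - 4) + β/(s + 1)


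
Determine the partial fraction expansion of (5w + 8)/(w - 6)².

(5w + 8) = P(w - 6) + Q. At w = 6: Q = 5·6 + 8 = 38. Coeff of w: P = 5
Result: 5/(w - 6) + 38/(w - 6)²


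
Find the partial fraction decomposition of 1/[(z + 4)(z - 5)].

1/(z + 4)(z - 5) = P/(z + 4) + Q/(z - 5). P = 1/(-4 - 5) = -1/9, Q = 1/(5 + 4) = 1/9
Result: (-1/9)/(z + 4) + (1/9)/(z - 5)


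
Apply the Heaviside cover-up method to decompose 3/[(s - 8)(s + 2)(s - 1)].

Cover (s - 8), s=8: α = 3/[(8 + 2)(8 - 1)] = 3/70. Cover (s + 2), s=-2: β = 3/[(-2 - 8)(-2 - 1)] = 1/10. Cover (s - 1), s=1: γ = 3/[(1 - 8)(1 + 2)] = -1/7.
Result: (3/70)/(s - 8) + (1/10)/(s + 2) - (1/7)/(s - 1)


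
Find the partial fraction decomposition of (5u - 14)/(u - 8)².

(5u - 14) = α(u - 8) + β. At u = 8: β = 5·8 - 14 = 26. Coeff of u: α = 5
Result: 5/(u - 8) + 26/(u - 8)²


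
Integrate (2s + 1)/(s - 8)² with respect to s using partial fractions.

Decompose: A = 2, B = 2·8 + 1 = 17, so (2s + 1)/(s - 8)² = 2/(s - 8) + 17/(s - 8)². Integrate: ∫ A/(s - 8) ds = 2 ln|(s - 8)|; ∫ B/(s - 8)² ds = -17/(s - 8). Sum: 2 ln|(s - 8)| - 17/(s - 8) + C


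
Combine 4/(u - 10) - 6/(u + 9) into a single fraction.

Common denominator (u - 10)(u + 9). Numerator: 4(u + 9) - 6(u - 10) = (4u + 36) - (6u - 60) = -2u + 96
Result: (-2u + 96)/[(u - 10)(u + 9)]


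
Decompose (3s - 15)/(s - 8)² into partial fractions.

(3s - 15) = A(s - 8) + B. At s = 8: B = 3·8 - 15 = 9. Coeff of s: A = 3
Result: 3/(s - 8) + 9/(s - 8)²


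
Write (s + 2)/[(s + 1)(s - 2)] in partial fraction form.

At s=-1: α = (1·(-1) + 2)/(-1 - 2) = -1/3. At s=2: β = (1·2 + 2)/(2 + 1) = 4/3
Result: (-1/3)/(s + 1) + (4/3)/(s - 2)


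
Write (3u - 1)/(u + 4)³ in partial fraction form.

(3u - 1) = A(u + 4)² + B(u + 4) + C. At u = -4: C = 3·(-4) - 1 = -13. Coefficients: A = 0, B = 3
Result: 3/(u + 4)² - 13/(u + 4)³


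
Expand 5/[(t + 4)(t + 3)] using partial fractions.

5/(t + 4)(t + 3) = P/(t + 4) + Q/(t + 3). P = 5/(-4 + 3) = -5, Q = 5/(-3 + 4) = 5
Result: -5/(t + 4) + 5/(t + 3)


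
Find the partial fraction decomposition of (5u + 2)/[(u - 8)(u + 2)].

At u=8: P = (5·8 + 2)/(8 + 2) = 21/5. At u=-2: Q = (5·(-2) + 2)/(-2 - 8) = 4/5
Result: (21/5)/(u - 8) + (4/5)/(u + 2)


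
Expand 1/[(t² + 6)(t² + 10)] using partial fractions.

Coefficient matching gives α = γ = 0, β = 1/(10-6) = 1/4, δ = -β = -1/4
Result: (1/4)/(t² + 6) - (1/4)/(t² + 10)


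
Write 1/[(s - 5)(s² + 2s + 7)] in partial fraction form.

Cover-up at s = 5: α = 1/(5² + 2·5 + 7) = 1/42. Then β = -α = -1/42, γ = -α·(2 + 5) = -1/6
Result: (1/42)/(s - 5) - ((1/42)s + 1/6)/(s² + 2s + 7)


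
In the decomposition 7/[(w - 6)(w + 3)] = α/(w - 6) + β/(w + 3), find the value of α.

Cover-up at w = 6: α = 7/(6 + 3) = 7/9


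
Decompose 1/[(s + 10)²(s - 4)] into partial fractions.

Cover-up at s=4: R = 1/(4 + 10)² = 1/196. Cover-up at s=-10: Q = 1/(-10 - 4) = -1/14. Comparing s² coeff: P = -R = -1/196
Result: (-1/196)/(s + 10) - (1/14)/(s + 10)² + (1/196)/(s - 4)


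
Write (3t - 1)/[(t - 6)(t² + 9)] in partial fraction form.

At t=6: A = (3·6 - 1)/(6² + 9) = 17/45. B = -A = -17/45, C = 3 - 6·A = 11/15
Result: (17/45)/(t - 6) - ((17/45)t - 11/15)/(t² + 9)


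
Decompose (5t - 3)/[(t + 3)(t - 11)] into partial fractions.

At t=-3: A = (5·(-3) - 3)/(-3 - 11) = 9/7. At t=11: B = (5·11 - 3)/(11 + 3) = 26/7
Result: (9/7)/(t + 3) + (26/7)/(t - 11)


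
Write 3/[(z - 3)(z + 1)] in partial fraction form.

3/(z - 3)(z + 1) = P/(z - 3) + Q/(z + 1). P = 3/(3 + 1) = 3/4, Q = 3/(-1 - 3) = -3/4
Result: (3/4)/(z - 3) - (3/4)/(z + 1)


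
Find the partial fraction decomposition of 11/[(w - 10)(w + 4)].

11/(w - 10)(w + 4) = P/(w - 10) + Q/(w + 4). P = 11/(10 + 4) = 11/14, Q = 11/(-4 - 10) = -11/14
Result: (11/14)/(w - 10) - (11/14)/(w + 4)


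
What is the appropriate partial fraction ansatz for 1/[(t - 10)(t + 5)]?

Distinct linear factors: A/(t - 10) + B/(t + 5)


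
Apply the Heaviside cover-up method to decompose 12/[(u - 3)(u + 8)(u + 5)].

Cover (u - 3), u=3: α = 12/[(3 + 8)(3 + 5)] = 3/22. Cover (u + 8), u=-8: β = 12/[(-8 - 3)(-8 + 5)] = 4/11. Cover (u + 5), u=-5: γ = 12/[(-5 - 3)(-5 + 8)] = -1/2.
Result: (3/22)/(u - 3) + (4/11)/(u + 8) - (1/2)/(u + 5)


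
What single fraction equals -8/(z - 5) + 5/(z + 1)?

Common denominator (z - 5)(z + 1). Numerator: -8(z + 1) + 5(z - 5) = (-8z - 8) + (5z - 25) = -3z - 33
Result: (-3z - 33)/[(z - 5)(z + 1)]


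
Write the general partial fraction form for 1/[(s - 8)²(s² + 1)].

Repeated linear + quadratic: α/(s - 8) + β/(s - 8)² + (γs + δ)/(s² + 1)


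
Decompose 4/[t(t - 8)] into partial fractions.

4/t(t - 8) = P/t + Q/(t - 8). P = 4/(0 - 8) = -1/2, Q = 4/(8 - 0) = 1/2
Result: (-1/2)/t + (1/2)/(t - 8)


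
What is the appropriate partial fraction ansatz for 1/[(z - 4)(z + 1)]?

Distinct linear factors: α/(z - 4) + β/(z + 1)


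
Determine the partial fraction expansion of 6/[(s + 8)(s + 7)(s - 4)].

Using cover-up method: P = 1/2, Q = -6/11, R = 1/22
Result: (1/2)/(s + 8) - (6/11)/(s + 7) + (1/22)/(s - 4)


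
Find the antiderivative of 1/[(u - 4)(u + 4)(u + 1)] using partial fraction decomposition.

Cover-up: α = 1/40, β = 1/24, γ = -1/15. Decomposition: (1/40)/(u - 4) + (1/24)/(u + 4) - (1/15)/(u + 1). Integrate each term: (1/40) ln|(u - 4)| + (1/24) ln|(u + 4)| - (1/15) ln|(u + 1)| + C


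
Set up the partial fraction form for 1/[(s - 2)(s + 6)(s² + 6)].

Two linear + quadratic: A/(s - 2) + B/(s + 6) + (Cs + D)/(s² + 6)


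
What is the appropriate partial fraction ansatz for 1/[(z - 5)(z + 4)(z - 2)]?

Three distinct linear factors: A/(z - 5) + B/(z + 4) + C/(z - 2)


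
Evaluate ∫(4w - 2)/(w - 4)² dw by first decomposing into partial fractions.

Decompose: α = 4, β = 4·4 - 2 = 14, so (4w - 2)/(w - 4)² = 4/(w - 4) + 14/(w - 4)². Integrate: ∫ α/(w - 4) dw = 4 ln|(w - 4)|; ∫ β/(w - 4)² dw = -14/(w - 4). Sum: 4 ln|(w - 4)| - 14/(w - 4) + C


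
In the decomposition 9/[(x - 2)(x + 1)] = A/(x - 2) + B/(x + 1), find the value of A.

Cover-up at x = 2: A = 9/(2 + 1) = 9/3 = 3


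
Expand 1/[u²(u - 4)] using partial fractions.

Cover-up at u=4: R = 1/(4 - 0)² = 1/16. Cover-up at u=0: Q = 1/(0 - 4) = -1/4. Comparing u² coeff: P = -R = -1/16
Result: (-1/16)/u - (1/4)/u² + (1/16)/(u - 4)


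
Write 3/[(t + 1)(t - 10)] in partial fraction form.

3/(t + 1)(t - 10) = P/(t + 1) + Q/(t - 10). P = 3/(-1 - 10) = -3/11, Q = 3/(10 + 1) = 3/11
Result: (-3/11)/(t + 1) + (3/11)/(t - 10)


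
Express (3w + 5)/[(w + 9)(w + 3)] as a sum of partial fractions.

At w=-9: P = (3·(-9) + 5)/(-9 + 3) = 11/3. At w=-3: Q = (3·(-3) + 5)/(-3 + 9) = -2/3
Result: (11/3)/(w + 9) - (2/3)/(w + 3)


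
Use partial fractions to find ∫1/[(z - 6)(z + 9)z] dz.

Cover-up: α = 1/90, β = 1/135, γ = -1/54. Decomposition: (1/90)/(z - 6) + (1/135)/(z + 9) - (1/54)/z. Integrate each term: (1/90) ln|(z - 6)| + (1/135) ln|(z + 9)| - (1/54) ln|z| + C


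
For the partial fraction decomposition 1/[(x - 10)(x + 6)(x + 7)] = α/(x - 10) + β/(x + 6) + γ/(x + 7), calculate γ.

Cover-up at x = -7: γ = 1/[(-7 - 10)(-7 + 6)] = 1/[(-17)(-1)] = 1/17


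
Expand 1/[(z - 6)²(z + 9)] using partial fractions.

Cover-up at z=-9: C = 1/(-9 - 6)² = 1/225. Cover-up at z=6: B = 1/(6 + 9) = 1/15. Comparing z² coeff: A = -C = -1/225
Result: (-1/225)/(z - 6) + (1/15)/(z - 6)² + (1/225)/(z + 9)


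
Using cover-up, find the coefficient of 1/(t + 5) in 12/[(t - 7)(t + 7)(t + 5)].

Cover (t + 5), set t=-5: 12/[(-5 - 7)(-5 + 7)] = -1/2


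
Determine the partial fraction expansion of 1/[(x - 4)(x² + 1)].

Cover-up at x = 4: α = 1/(4² + 1) = 1/17. Then β = -α = -1/17, γ = -α·(0 + 4) = -4/17
Result: (1/17)/(x - 4) - ((1/17)x + 4/17)/(x² + 1)


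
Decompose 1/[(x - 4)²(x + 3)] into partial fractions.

Cover-up at x=-3: C = 1/(-3 - 4)² = 1/49. Cover-up at x=4: B = 1/(4 + 3) = 1/7. Comparing x² coeff: A = -C = -1/49
Result: (-1/49)/(x - 4) + (1/7)/(x - 4)² + (1/49)/(x + 3)


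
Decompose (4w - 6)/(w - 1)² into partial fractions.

(4w - 6) = A(w - 1) + B. At w = 1: B = 4·1 - 6 = -2. Coeff of w: A = 4
Result: 4/(w - 1) - 2/(w - 1)²


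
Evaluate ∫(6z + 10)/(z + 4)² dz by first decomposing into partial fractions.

Decompose: α = 6, β = 6·(-4) + 10 = -14, so (6z + 10)/(z + 4)² = 6/(z + 4) - 14/(z + 4)². Integrate: ∫ α/(z + 4) dz = 6 ln|(z + 4)|; ∫ β/(z + 4)² dz = 14/(z + 4). Sum: 6 ln|(z + 4)| + 14/(z + 4) + C


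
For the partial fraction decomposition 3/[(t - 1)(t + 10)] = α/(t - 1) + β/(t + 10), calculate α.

Cover-up at t = 1: α = 3/(1 + 10) = 3/11


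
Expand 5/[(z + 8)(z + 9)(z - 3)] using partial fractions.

Using cover-up method: P = -5/11, Q = 5/12, R = 5/132
Result: (-5/11)/(z + 8) + (5/12)/(z + 9) + (5/132)/(z - 3)


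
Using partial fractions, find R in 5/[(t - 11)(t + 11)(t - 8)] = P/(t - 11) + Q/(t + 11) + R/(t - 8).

Cover-up at t = 8: R = 5/[(8 - 11)(8 + 11)] = 5/[(-3)(19)] = -5/57


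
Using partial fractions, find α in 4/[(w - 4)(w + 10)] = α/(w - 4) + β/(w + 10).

Cover-up at w = 4: α = 4/(4 + 10) = 4/14 = 2/7


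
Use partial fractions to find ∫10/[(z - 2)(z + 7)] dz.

Decompose: 10/[(z - 2)(z + 7)] = (10/9)/(z - 2) - (10/9)/(z + 7). Integrate each term: (10/9) ln|(z - 2)| - (10/9) ln|(z + 7)| + C


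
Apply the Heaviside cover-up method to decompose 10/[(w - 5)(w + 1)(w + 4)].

Cover (w - 5), w=5: α = 10/[(5 + 1)(5 + 4)] = 5/27. Cover (w + 1), w=-1: β = 10/[(-1 - 5)(-1 + 4)] = -5/9. Cover (w + 4), w=-4: γ = 10/[(-4 - 5)(-4 + 1)] = 10/27.
Result: (5/27)/(w - 5) - (5/9)/(w + 1) + (10/27)/(w + 4)


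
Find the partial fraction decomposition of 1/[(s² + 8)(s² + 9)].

Coefficient matching gives P = R = 0, Q = 1/(9-8) = 1, S = -Q = -1
Result: 1/(s² + 8) - 1/(s² + 9)


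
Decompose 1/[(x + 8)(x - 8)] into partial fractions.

1/(x + 8)(x - 8) = P/(x + 8) + Q/(x - 8). P = 1/(-8 - 8) = -1/16, Q = 1/(8 + 8) = 1/16
Result: (-1/16)/(x + 8) + (1/16)/(x - 8)


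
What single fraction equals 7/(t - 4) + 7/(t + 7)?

Common denominator (t - 4)(t + 7). Numerator: 7(t + 7) + 7(t - 4) = (7t + 49) + (7t - 28) = 14t + 21
Result: (14t + 21)/[(t - 4)(t + 7)]


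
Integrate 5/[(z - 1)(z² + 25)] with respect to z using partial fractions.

Cover-up at z=1: α = 5/(1²+25) = 5/26. Coeff matching: β = -5/26, γ = -5/26. Decomposition: (5/26)/(z - 1) - ((5/26)z + 5/26)/(z² + 25). Integrate: linear → ln, quadratic → (1/2)ln + arctan: (5/26) ln|(z - 1)| - (5/52) ln(z² + 25) - (1/26) arctan(z/5) + C


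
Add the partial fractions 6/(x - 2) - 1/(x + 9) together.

Common denominator (x - 2)(x + 9). Numerator: 6(x + 9) - 1(x - 2) = (6x + 54) - (x - 2) = 5x + 56
Result: (5x + 56)/[(x - 2)(x + 9)]


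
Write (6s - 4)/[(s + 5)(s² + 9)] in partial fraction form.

At s=-5: A = (6·(-5) - 4)/((-5)² + 9) = -1. B = -A = 1, C = 6 - (-5)·A = 1
Result: -1/(s + 5) + (s + 1)/(s² + 9)


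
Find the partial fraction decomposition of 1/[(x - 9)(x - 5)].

1/(x - 9)(x - 5) = A/(x - 9) + B/(x - 5). A = 1/(9 - 5) = 1/4, B = 1/(5 - 9) = -1/4
Result: (1/4)/(x - 9) - (1/4)/(x - 5)


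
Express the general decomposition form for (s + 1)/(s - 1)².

Repeated linear factor: A/(s - 1) + B/(s - 1)²


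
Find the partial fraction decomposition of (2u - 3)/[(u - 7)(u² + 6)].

At u=7: α = (2·7 - 3)/(7² + 6) = 1/5. β = -α = -1/5, γ = 2 - 7·α = 3/5
Result: (1/5)/(u - 7) - ((1/5)u - 3/5)/(u² + 6)


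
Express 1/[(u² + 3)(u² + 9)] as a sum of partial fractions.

Coefficient matching gives P = R = 0, Q = 1/(9-3) = 1/6, S = -Q = -1/6
Result: (1/6)/(u² + 3) - (1/6)/(u² + 9)


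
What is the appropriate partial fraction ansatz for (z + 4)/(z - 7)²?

Repeated linear factor: A/(z - 7) + B/(z - 7)²


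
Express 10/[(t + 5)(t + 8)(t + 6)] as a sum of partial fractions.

Using cover-up method: A = 10/3, B = 5/3, C = -5
Result: (10/3)/(t + 5) + (5/3)/(t + 8) - 5/(t + 6)


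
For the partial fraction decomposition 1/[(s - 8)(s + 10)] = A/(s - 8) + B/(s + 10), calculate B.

Cover-up at s = -10: B = 1/(-10 - 8) = -1/18


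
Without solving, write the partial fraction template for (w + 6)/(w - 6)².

Repeated linear factor: P/(w - 6) + Q/(w - 6)²


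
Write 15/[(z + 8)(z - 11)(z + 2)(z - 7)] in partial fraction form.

Using Heaviside cover-up: (-1/114)/(z + 8) + (15/988)/(z - 11) + (5/234)/(z + 2) - (1/36)/(z - 7)


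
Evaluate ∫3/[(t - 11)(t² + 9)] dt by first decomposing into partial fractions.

Cover-up at t=11: A = 3/(11²+9) = 3/130. Coeff matching: B = -3/130, C = -33/130. Decomposition: (3/130)/(t - 11) - ((3/130)t + 33/130)/(t² + 9). Integrate: linear → ln, quadratic → (1/2)ln + arctan: (3/130) ln|(t - 11)| - (3/260) ln(t² + 9) - (11/130) arctan(t/3) + C


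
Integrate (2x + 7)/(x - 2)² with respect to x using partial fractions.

Decompose: A = 2, B = 2·2 + 7 = 11, so (2x + 7)/(x - 2)² = 2/(x - 2) + 11/(x - 2)². Integrate: ∫ A/(x - 2) dx = 2 ln|(x - 2)|; ∫ B/(x - 2)² dx = -11/(x - 2). Sum: 2 ln|(x - 2)| - 11/(x - 2) + C


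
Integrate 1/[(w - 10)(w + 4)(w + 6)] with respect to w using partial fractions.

Cover-up: P = 1/224, Q = -1/28, R = 1/32. Decomposition: (1/224)/(w - 10) - (1/28)/(w + 4) + (1/32)/(w + 6). Integrate each term: (1/224) ln|(w - 10)| - (1/28) ln|(w + 4)| + (1/32) ln|(w + 6)| + C


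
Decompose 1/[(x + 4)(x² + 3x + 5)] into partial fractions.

Cover-up at x = -4: α = 1/((-4)² + 3·(-4) + 5) = 1/9. Then β = -α = -1/9, γ = -α·(3 - 4) = 1/9
Result: (1/9)/(x + 4) - ((1/9)x - 1/9)/(x² + 3x + 5)


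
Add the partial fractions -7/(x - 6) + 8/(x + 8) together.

Common denominator (x - 6)(x + 8). Numerator: -7(x + 8) + 8(x - 6) = (-7x - 56) + (8x - 48) = x - 104
Result: (x - 104)/[(x - 6)(x + 8)]


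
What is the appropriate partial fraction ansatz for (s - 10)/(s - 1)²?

Repeated linear factor: α/(s - 1) + β/(s - 1)²


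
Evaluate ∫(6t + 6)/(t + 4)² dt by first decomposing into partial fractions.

Decompose: P = 6, Q = 6·(-4) + 6 = -18, so (6t + 6)/(t + 4)² = 6/(t + 4) - 18/(t + 4)². Integrate: ∫ P/(t + 4) dt = 6 ln|(t + 4)|; ∫ Q/(t + 4)² dt = 18/(t + 4). Sum: 6 ln|(t + 4)| + 18/(t + 4) + C


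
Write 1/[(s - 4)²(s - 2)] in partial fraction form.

Cover-up at s=2: γ = 1/(2 - 4)² = 1/4. Cover-up at s=4: β = 1/(4 - 2) = 1/2. Comparing s² coeff: α = -γ = -1/4
Result: (-1/4)/(s - 4) + (1/2)/(s - 4)² + (1/4)/(s - 2)


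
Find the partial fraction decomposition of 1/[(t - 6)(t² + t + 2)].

Cover-up at t = 6: A = 1/(6² + 1·6 + 2) = 1/44. Then B = -A = -1/44, C = -A·(1 + 6) = -7/44
Result: (1/44)/(t - 6) - ((1/44)t + 7/44)/(t² + t + 2)


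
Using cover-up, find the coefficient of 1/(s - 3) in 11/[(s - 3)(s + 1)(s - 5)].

Cover (s - 3), set s=3: 11/[(3 + 1)(3 - 5)] = -11/8


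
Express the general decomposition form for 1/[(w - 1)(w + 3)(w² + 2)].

Two linear + quadratic: A/(w - 1) + B/(w + 3) + (Cw + D)/(w² + 2)


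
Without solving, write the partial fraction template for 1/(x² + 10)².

Repeated quadratic factor: (αx + β)/(x² + 10) + (γx + δ)/(x² + 10)²


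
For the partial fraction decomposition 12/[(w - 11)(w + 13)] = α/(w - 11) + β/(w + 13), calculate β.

Cover-up at w = -13: β = 12/(-13 - 11) = -12/24 = -1/2


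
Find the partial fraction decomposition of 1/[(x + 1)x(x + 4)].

Using cover-up method: A = -1/3, B = 1/4, C = 1/12
Result: (-1/3)/(x + 1) + (1/4)/x + (1/12)/(x + 4)


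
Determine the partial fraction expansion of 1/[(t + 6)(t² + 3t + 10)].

Cover-up at t = -6: P = 1/((-6)² + 3·(-6) + 10) = 1/28. Then Q = -P = -1/28, R = -P·(3 - 6) = 3/28
Result: (1/28)/(t + 6) - ((1/28)t - 3/28)/(t² + 3t + 10)


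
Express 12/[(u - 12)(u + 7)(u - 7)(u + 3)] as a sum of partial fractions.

Using Heaviside cover-up: (4/475)/(u - 12) - (3/266)/(u + 7) - (3/175)/(u - 7) + (1/50)/(u + 3)


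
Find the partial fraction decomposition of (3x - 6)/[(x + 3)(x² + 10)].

At x=-3: α = (3·(-3) - 6)/((-3)² + 10) = -15/19. β = -α = 15/19, γ = 3 - (-3)·α = 12/19
Result: (-15/19)/(x + 3) + ((15/19)x + 12/19)/(x² + 10)


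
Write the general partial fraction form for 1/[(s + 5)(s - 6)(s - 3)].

Three distinct linear factors: α/(s + 5) + β/(s - 6) + γ/(s - 3)


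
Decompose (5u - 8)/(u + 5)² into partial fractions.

(5u - 8) = A(u + 5) + B. At u = -5: B = 5·(-5) - 8 = -33. Coeff of u: A = 5
Result: 5/(u + 5) - 33/(u + 5)²


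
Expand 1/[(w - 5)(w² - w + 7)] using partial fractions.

Cover-up at w = 5: α = 1/(5² - 1·5 + 7) = 1/27. Then β = -α = -1/27, γ = -α·(-1 + 5) = -4/27
Result: (1/27)/(w - 5) - ((1/27)w + 4/27)/(w² - w + 7)


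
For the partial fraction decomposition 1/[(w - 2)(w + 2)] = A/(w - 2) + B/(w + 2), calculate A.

Cover-up at w = 2: A = 1/(2 + 2) = 1/4


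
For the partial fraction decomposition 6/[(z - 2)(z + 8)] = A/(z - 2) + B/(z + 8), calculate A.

Cover-up at z = 2: A = 6/(2 + 8) = 6/10 = 3/5


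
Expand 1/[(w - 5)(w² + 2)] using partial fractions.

Cover-up at w = 5: α = 1/(5² + 2) = 1/27. Then β = -α = -1/27, γ = -α·(0 + 5) = -5/27
Result: (1/27)/(w - 5) - ((1/27)w + 5/27)/(w² + 2)


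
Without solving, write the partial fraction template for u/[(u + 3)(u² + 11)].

Linear + irreducible quadratic: P/(u + 3) + (Qu + R)/(u² + 11)


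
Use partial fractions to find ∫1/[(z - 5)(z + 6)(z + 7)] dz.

Cover-up: α = 1/132, β = -1/11, γ = 1/12. Decomposition: (1/132)/(z - 5) - (1/11)/(z + 6) + (1/12)/(z + 7). Integrate each term: (1/132) ln|(z - 5)| - (1/11) ln|(z + 6)| + (1/12) ln|(z + 7)| + C


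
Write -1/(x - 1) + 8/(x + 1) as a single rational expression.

Common denominator (x - 1)(x + 1). Numerator: -1(x + 1) + 8(x - 1) = (-x - 1) + (8x - 8) = 7x - 9
Result: (7x - 9)/[(x - 1)(x + 1)]


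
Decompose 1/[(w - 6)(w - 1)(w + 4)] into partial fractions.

Using cover-up method: A = 1/50, B = -1/25, C = 1/50
Result: (1/50)/(w - 6) - (1/25)/(w - 1) + (1/50)/(w + 4)


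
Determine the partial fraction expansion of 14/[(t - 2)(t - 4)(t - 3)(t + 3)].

Using Heaviside cover-up: (7/5)/(t - 2) + 1/(t - 4) - (7/3)/(t - 3) - (1/15)/(t + 3)


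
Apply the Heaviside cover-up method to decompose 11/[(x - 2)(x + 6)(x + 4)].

Cover (x - 2), x=2: A = 11/[(2 + 6)(2 + 4)] = 11/48. Cover (x + 6), x=-6: B = 11/[(-6 - 2)(-6 + 4)] = 11/16. Cover (x + 4), x=-4: C = 11/[(-4 - 2)(-4 + 6)] = -11/12.
Result: (11/48)/(x - 2) + (11/16)/(x + 6) - (11/12)/(x + 4)


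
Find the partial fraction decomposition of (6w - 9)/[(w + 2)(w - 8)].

At w=-2: A = (6·(-2) - 9)/(-2 - 8) = 21/10. At w=8: B = (6·8 - 9)/(8 + 2) = 39/10
Result: (21/10)/(w + 2) + (39/10)/(w - 8)


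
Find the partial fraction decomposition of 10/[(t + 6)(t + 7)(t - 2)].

Using cover-up method: α = -5/4, β = 10/9, γ = 5/36
Result: (-5/4)/(t + 6) + (10/9)/(t + 7) + (5/36)/(t - 2)
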